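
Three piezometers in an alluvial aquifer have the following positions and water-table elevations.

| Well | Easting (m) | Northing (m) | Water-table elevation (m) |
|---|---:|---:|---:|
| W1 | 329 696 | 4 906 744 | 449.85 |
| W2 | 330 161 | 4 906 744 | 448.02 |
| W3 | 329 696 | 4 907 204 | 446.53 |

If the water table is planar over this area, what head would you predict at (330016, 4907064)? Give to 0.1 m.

446.3 m

∂h/∂x = (448.02 − 449.85) / (330161 − 329696) = -0.003935
∂h/∂y = (446.53 − 449.85) / (4907204 − 4906744) = -0.007217
h(330016, 4907064) = 449.85 + (-0.003935)·(320) + (-0.007217)·(320) = 449.85 -1.259 -2.310 = 446.281 m.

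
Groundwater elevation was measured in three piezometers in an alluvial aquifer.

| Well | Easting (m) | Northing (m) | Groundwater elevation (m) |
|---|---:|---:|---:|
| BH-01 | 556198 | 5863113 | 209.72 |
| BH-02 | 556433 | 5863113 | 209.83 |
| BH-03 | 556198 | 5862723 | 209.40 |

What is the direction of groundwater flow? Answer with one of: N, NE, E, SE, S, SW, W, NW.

SW

∂h/∂x = (209.83 − 209.72) / (556433 − 556198) = +0.0004681
∂h/∂y = (209.40 − 209.72) / (5862723 − 5863113) = +0.0008205
Flow = −∇h = (-0.0004681 east, -0.0008205 north), which points southwest.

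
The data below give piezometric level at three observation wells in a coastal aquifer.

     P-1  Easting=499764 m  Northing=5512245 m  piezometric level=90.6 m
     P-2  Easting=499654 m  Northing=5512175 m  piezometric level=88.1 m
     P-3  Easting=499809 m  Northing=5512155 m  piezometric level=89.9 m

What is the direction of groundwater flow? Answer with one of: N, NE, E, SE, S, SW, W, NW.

With h = a·x + b·y + c and P-1 as origin, the differences give:
  (-110)·a + (-70)·b = -2.5
  45·a + (-90)·b = -0.7
Eliminate b (×(-90) and ×(-70), subtract): 13050·a = 176.00 → a = ∂h/∂x = +0.01349
Back-substitute: b = ∂h/∂y = +0.01452.
Flow = −∇h = (-0.01349 east, -0.01452 north), which points southwest.

SW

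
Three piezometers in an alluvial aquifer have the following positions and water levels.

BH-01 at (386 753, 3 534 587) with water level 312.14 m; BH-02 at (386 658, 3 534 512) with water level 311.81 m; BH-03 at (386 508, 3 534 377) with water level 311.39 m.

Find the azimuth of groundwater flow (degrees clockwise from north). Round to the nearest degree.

With h = a·x + b·y + c and BH-01 as origin, the differences give:
  (-95)·a + (-75)·b = -0.33
  (-245)·a + (-210)·b = -0.75
Eliminate b (×(-210) and ×(-75), subtract): 1575·a = 13.050 → a = ∂h/∂x = +0.008286
Back-substitute: b = ∂h/∂y = -0.006095.
Flow direction (−∇h) has components (-0.008286 E, +0.006095 N).
Azimuth = atan2(E, N) = atan2(-0.008286, +0.006095) = 306.3° ≈ 306°.

306°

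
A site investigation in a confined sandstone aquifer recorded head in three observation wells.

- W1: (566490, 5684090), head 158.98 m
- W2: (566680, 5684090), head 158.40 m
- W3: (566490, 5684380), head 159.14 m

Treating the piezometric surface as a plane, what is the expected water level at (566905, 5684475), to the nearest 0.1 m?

∂h/∂x = (158.40 − 158.98) / (566680 − 566490) = -0.003053
∂h/∂y = (159.14 − 158.98) / (5684380 − 5684090) = +0.0005517
h(566905, 5684475) = 158.98 + (-0.003053)·(415) + (+0.0005517)·(385) = 158.98 -1.267 +0.212 = 157.926 m.

157.9 m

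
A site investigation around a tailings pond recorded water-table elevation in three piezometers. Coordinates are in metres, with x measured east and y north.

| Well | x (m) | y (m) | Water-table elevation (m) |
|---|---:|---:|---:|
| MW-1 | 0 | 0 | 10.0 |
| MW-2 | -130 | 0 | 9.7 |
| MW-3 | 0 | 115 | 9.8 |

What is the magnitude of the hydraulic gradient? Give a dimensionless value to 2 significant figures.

0.0029

∂h/∂x = (9.7 − 10.0) / (-130 − 0) = +0.002308
∂h/∂y = (9.8 − 10.0) / (115 − 0) = -0.001739
|∇h| = √(0.002308² + -0.001739²) = 0.00289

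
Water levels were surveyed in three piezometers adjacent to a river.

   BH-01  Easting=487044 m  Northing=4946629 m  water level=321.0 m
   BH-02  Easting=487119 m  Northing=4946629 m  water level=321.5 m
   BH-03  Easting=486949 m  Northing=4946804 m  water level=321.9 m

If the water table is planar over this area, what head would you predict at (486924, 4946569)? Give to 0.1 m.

319.7 m

Three-point gradient (reference BH-01): Δ to BH-02 = (75, 0, +0.5), Δ to BH-03 = (-95, 175, +0.9).
∂h/∂x = +0.006667, ∂h/∂y = +0.008762 (det = 13125).
h(486924, 4946569) = 321.0 + (+0.006667)·(-120) + (+0.008762)·(-60) = 321.0 -0.800 -0.526 = 319.674 m.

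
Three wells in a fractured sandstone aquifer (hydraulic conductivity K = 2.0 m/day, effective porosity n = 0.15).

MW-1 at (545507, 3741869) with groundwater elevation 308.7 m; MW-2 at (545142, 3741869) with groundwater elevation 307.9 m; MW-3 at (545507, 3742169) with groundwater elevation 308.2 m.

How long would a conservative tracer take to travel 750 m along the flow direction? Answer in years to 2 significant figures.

∂h/∂x = (307.9 − 308.7) / (545142 − 545507) = +0.002192
∂h/∂y = (308.2 − 308.7) / (3742169 − 3741869) = -0.001667
|∇h| = √(0.002192² + -0.001667²) = 0.002754
Seepage velocity v = K·i/n = 2.0 × 0.002754 / 0.15 = 0.03672 m/day.
t = 750 / 0.03672 = 2.042e+04 days = 55.9 years.

56 years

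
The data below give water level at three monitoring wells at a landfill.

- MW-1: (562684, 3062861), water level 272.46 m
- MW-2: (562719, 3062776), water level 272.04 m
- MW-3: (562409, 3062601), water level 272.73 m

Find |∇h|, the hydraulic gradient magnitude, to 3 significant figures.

0.00522

Differences from MW-1: to MW-2 (Δx, Δy, Δh) = (35, -85, -0.42); to MW-3 = (-275, -260, +0.27).
Solve a·Δx + b·Δy = Δh: det = 35·(-260) − (-275)·(-85) = -32475.
∂h/∂x = [(-0.42)·(-260) − (+0.27)·(-85)] / -32475 = -0.004069
∂h/∂y = [35·(+0.27) − (-275)·(-0.42)] / -32475 = +0.003266
|∇h| = √(-0.004069² + 0.003266²) = 0.005218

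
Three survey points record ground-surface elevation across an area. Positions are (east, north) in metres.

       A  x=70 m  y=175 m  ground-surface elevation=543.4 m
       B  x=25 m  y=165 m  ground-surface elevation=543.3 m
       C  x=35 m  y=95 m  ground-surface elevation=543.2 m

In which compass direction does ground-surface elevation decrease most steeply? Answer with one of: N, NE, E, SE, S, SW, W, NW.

With z = a·x + b·y + c and A as origin, the differences give:
  (-45)·a + (-10)·b = -0.1
  (-35)·a + (-80)·b = -0.2
Eliminate b (×(-80) and ×(-10), subtract): 3250·a = 6.00 → a = ∂z/∂x = +0.001846
Back-substitute: b = ∂z/∂y = +0.001692.
Steepest decrease is along −∇f = (-0.001846 E, -0.001692 N) → southwest.

SW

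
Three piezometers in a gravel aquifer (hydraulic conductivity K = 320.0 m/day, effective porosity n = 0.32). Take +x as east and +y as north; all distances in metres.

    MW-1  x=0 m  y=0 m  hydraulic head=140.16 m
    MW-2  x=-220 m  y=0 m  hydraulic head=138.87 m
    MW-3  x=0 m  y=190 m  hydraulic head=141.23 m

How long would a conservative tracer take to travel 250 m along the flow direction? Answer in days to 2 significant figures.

∂h/∂x = (138.87 − 140.16) / (-220 − 0) = +0.005864
∂h/∂y = (141.23 − 140.16) / (190 − 0) = +0.005632
|∇h| = √(0.005864² + 0.005632²) = 0.008131
Seepage velocity v = K·i/n = 320.0 × 0.008131 / 0.32 = 8.131 m/day.
t = 250 / 8.131 = 30.75 days.

31 days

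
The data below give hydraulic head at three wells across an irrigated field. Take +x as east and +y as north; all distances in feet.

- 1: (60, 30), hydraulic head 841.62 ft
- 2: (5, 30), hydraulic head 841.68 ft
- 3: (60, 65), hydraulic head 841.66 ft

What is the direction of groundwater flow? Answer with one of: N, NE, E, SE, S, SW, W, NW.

SE

With h = a·x + b·y + c and 1 as origin, the differences give:
  (-55)·a + 0·b = +0.06
  0·a + 35·b = +0.04
Eliminate b (×35 and ×0, subtract): -1925·a = 2.100 → a = ∂h/∂x = -0.001091
Back-substitute: b = ∂h/∂y = +0.001143.
Flow = −∇h = (+0.001091 east, -0.001143 north), which points southeast.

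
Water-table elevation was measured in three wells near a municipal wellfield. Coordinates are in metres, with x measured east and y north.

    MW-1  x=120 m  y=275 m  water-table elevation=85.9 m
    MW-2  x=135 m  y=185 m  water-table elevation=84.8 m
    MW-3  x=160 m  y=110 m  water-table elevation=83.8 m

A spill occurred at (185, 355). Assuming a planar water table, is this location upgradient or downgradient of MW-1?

Three-point gradient (reference MW-1): Δ to MW-2 = (15, -90, -1.1), Δ to MW-3 = (40, -165, -2.1).
∂h/∂x = -0.006667, ∂h/∂y = +0.01111 (det = 1125).
Head at (185, 355) = 85.9 + (-0.006667)·(65) + (+0.01111)·(80) = 86.36 m.
That is higher than the 85.9 m at MW-1, so the point is upgradient.

upgradient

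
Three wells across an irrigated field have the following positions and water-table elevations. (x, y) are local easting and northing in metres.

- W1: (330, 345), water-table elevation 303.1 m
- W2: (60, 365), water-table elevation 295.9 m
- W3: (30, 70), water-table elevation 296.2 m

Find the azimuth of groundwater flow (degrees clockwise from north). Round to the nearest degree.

Three-point gradient (reference W1): Δ to W2 = (-270, 20, -7.2), Δ to W3 = (-300, -275, -6.9).
∂h/∂x = +0.02639, ∂h/∂y = -0.003701 (det = 80250).
Flow direction (−∇h) has components (-0.02639 E, +0.003701 N).
Azimuth = atan2(E, N) = atan2(-0.02639, +0.003701) = 278.0° ≈ 278°.

278°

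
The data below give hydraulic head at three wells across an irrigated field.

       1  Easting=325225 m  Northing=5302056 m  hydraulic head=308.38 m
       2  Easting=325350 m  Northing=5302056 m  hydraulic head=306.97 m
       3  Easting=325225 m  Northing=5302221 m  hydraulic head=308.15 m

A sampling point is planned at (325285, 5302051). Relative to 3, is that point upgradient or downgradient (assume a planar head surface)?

∂h/∂x = (306.97 − 308.38) / (325350 − 325225) = -0.01128
∂h/∂y = (308.15 − 308.38) / (5302221 − 5302056) = -0.001394
Head at (325285, 5302051) = 308.38 + (-0.01128)·(60) + (-0.001394)·(-5) = 307.71 m.
That is lower than the 308.15 m at 3, so the point is downgradient.

downgradient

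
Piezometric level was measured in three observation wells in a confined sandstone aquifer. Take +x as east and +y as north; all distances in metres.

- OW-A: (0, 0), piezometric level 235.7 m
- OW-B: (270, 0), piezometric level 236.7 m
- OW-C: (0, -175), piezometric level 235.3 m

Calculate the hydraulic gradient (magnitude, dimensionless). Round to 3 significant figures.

0.00435

∂h/∂x = (236.7 − 235.7) / (270 − 0) = +0.003704
∂h/∂y = (235.3 − 235.7) / (-175 − 0) = +0.002286
|∇h| = √(0.003704² + 0.002286²) = 0.004353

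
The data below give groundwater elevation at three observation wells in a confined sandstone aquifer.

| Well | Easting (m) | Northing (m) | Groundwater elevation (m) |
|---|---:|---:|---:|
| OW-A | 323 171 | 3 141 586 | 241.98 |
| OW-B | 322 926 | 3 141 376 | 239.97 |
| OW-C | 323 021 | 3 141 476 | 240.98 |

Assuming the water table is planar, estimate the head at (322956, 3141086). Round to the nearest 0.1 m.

With h = a·x + b·y + c and OW-A as origin, the differences give:
  (-245)·a + (-210)·b = -2.01
  (-150)·a + (-110)·b = -1.00
Eliminate b (×(-110) and ×(-210), subtract): -4550·a = 11.100 → a = ∂h/∂x = -0.002440
Back-substitute: b = ∂h/∂y = +0.01242.
h(322956, 3141086) = 241.98 + (-0.002440)·(-215) + (+0.01242)·(-500) = 241.98 +0.525 -6.209 = 236.296 m.

236.3 m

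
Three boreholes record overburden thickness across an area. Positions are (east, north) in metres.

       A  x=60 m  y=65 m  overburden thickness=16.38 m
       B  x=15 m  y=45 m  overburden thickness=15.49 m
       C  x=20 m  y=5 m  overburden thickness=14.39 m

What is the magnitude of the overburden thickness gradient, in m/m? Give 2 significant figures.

0.029 m/m

With d = a·x + b·y + c and A as origin, the differences give:
  (-45)·a + (-20)·b = -0.89
  (-40)·a + (-60)·b = -1.99
Eliminate b (×(-60) and ×(-20), subtract): 1900·a = 13.600 → a = ∂d/∂x = +0.007158
Back-substitute: b = ∂d/∂y = +0.02839.
|∇f| = √(0.007158² + 0.02839²) = 0.02928 m/m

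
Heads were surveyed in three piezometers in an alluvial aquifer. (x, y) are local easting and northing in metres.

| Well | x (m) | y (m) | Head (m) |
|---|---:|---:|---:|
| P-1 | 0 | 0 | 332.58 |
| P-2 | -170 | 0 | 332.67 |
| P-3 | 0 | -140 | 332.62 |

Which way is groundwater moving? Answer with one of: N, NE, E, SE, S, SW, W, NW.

NE

∂h/∂x = (332.67 − 332.58) / (-170 − 0) = -0.0005294
∂h/∂y = (332.62 − 332.58) / (-140 − 0) = -0.0002857
Flow = −∇h = (+0.0005294 east, +0.0002857 north), which points northeast.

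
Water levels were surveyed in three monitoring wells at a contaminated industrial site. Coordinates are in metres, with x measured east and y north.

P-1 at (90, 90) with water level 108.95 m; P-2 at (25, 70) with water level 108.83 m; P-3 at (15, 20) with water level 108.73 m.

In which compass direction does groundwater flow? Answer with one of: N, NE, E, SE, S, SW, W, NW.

Taking P-1 as reference: P-2−P-1 = (-65, -20, -0.12); P-3−P-1 = (-75, -70, -0.22).
Determinant of the coordinate differences = (-65)·(-70) − (-75)·(-20) = 3050.
∂h/∂x = [(-0.12)·(-70) − (-0.22)·(-20)] / 3050 = +0.001311
∂h/∂y = [(-65)·(-0.22) − (-75)·(-0.12)] / 3050 = +0.001738
Flow = −∇h = (-0.001311 east, -0.001738 north), which points southwest.

SW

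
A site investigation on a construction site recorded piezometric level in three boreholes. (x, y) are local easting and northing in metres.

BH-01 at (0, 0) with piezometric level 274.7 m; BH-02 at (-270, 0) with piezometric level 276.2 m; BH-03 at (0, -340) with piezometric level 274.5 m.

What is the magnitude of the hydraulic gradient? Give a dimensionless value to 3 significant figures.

0.00559

∂h/∂x = (276.2 − 274.7) / (-270 − 0) = -0.005556
∂h/∂y = (274.5 − 274.7) / (-340 − 0) = +0.0005882
|∇h| = √(-0.005556² + 0.0005882²) = 0.005587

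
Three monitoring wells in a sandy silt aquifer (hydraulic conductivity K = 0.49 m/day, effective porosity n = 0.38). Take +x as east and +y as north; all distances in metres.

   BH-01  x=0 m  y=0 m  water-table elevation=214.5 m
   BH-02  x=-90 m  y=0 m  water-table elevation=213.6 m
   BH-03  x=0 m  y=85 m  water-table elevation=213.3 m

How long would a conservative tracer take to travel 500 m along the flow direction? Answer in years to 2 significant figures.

∂h/∂x = (213.6 − 214.5) / (-90 − 0) = +0.01000
∂h/∂y = (213.3 − 214.5) / (85 − 0) = -0.01412
|∇h| = √(0.01000² + -0.01412²) = 0.0173
Seepage velocity v = K·i/n = 0.49 × 0.0173 / 0.38 = 0.02231 m/day.
t = 500 / 0.02231 = 2.241e+04 days = 61.4 years.

61 years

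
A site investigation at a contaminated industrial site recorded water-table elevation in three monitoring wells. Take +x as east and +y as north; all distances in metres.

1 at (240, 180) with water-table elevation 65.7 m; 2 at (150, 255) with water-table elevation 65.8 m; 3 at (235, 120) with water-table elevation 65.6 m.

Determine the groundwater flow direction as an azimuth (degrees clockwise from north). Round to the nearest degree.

189°

Differences from 1: to 2 (Δx, Δy, Δh) = (-90, 75, +0.1); to 3 = (-5, -60, -0.1).
Solve a·Δx + b·Δy = Δh: det = (-90)·(-60) − (-5)·75 = 5775.
∂h/∂x = [(+0.1)·(-60) − (-0.1)·75] / 5775 = +0.0002597
∂h/∂y = [(-90)·(-0.1) − (-5)·(+0.1)] / 5775 = +0.001645
Flow direction (−∇h) has components (-0.0002597 E, -0.001645 N).
Azimuth = atan2(E, N) = atan2(-0.0002597, -0.001645) = 189.0° ≈ 189°.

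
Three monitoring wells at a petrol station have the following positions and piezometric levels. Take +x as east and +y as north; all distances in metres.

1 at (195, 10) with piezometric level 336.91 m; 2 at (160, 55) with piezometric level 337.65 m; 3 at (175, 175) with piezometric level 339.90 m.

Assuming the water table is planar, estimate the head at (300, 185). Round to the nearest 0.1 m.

340.4 m

Taking 1 as reference: 2−1 = (-35, 45, +0.74); 3−1 = (-20, 165, +2.99).
Solve a·Δx + b·Δy = Δh: det = (-35)·165 − (-20)·45 = -4875.
∂h/∂x = [(+0.74)·165 − (+2.99)·45] / -4875 = +0.002554
∂h/∂y = [(-35)·(+2.99) − (-20)·(+0.74)] / -4875 = +0.01843
h(300, 185) = 336.91 + (+0.002554)·(105) + (+0.01843)·(175) = 336.91 +0.268 +3.225 = 340.404 m.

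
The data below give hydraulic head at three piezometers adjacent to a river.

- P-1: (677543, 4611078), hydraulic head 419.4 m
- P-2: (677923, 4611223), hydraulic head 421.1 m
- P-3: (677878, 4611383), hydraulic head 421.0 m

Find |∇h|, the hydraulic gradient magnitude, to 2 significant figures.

0.0043

Differences from P-1: to P-2 (Δx, Δy, Δh) = (380, 145, +1.7); to P-3 = (335, 305, +1.6).
Determinant of the coordinate differences = 380·305 − 335·145 = 67325.
∂h/∂x = [(+1.7)·305 − (+1.6)·145] / 67325 = +0.004255
∂h/∂y = [380·(+1.6) − 335·(+1.7)] / 67325 = +0.0005719
|∇h| = √(0.004255² + 0.0005719²) = 0.004293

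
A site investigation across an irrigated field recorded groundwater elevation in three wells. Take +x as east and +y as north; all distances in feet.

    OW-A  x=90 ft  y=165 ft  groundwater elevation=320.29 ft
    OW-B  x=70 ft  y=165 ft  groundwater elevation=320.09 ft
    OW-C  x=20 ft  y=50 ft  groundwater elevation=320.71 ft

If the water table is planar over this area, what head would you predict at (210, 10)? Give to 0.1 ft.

323.0 ft

Taking OW-A as reference: OW-B−OW-A = (-20, 0, -0.20); OW-C−OW-A = (-70, -115, +0.42).
Determinant of the coordinate differences = (-20)·(-115) − (-70)·0 = 2300.
∂h/∂x = [(-0.20)·(-115) − (+0.42)·0] / 2300 = +0.01000
∂h/∂y = [(-20)·(+0.42) − (-70)·(-0.20)] / 2300 = -0.009739
h(210, 10) = 320.29 + (+0.01000)·(120) + (-0.009739)·(-155) = 320.29 +1.200 +1.510 = 323.000 ft.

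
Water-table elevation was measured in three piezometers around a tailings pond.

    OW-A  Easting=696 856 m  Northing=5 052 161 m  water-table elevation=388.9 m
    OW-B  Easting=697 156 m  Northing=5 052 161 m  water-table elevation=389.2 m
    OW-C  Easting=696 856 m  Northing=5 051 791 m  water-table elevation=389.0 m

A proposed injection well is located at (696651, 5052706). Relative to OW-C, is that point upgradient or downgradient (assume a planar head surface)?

∂h/∂x = (389.2 − 388.9) / (697156 − 696856) = +0.001000
∂h/∂y = (389.0 − 388.9) / (5051791 − 5052161) = -0.0002703
Head at (696651, 5052706) = 388.9 + (+0.001000)·(-205) + (-0.0002703)·(545) = 388.55 m.
That is lower than the 389.0 m at OW-C, so the point is downgradient.

downgradient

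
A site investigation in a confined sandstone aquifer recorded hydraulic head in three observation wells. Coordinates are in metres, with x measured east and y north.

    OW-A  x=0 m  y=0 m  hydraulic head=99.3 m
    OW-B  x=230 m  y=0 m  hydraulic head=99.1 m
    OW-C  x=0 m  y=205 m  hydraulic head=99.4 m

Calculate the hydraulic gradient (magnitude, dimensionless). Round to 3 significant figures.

∂h/∂x = (99.1 − 99.3) / (230 − 0) = -0.0008696
∂h/∂y = (99.4 − 99.3) / (205 − 0) = +0.0004878
|∇h| = √(-0.0008696² + 0.0004878²) = 0.0009971

0.000997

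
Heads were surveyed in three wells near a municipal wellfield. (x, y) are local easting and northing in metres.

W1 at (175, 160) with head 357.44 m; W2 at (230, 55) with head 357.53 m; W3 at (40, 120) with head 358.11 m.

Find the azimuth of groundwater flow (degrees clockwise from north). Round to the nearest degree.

With h = a·x + b·y + c and W1 as origin, the differences give:
  55·a + (-105)·b = +0.09
  (-135)·a + (-40)·b = +0.67
Eliminate b (×(-40) and ×(-105), subtract): -16375·a = 66.750 → a = ∂h/∂x = -0.004076
Back-substitute: b = ∂h/∂y = -0.002992.
Flow direction (−∇h) has components (+0.004076 E, +0.002992 N).
Azimuth = atan2(E, N) = atan2(+0.004076, +0.002992) = 53.7° ≈ 054°.

054°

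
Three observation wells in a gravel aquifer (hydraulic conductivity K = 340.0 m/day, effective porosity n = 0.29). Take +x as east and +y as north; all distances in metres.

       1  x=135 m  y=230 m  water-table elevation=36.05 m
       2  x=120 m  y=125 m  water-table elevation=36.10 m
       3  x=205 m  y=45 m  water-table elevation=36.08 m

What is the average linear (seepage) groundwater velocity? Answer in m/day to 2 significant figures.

Differences from 1: to 2 (Δx, Δy, Δh) = (-15, -105, +0.05); to 3 = (70, -185, +0.03).
Solve a·Δx + b·Δy = Δh: det = (-15)·(-185) − 70·(-105) = 10125.
∂h/∂x = [(+0.05)·(-185) − (+0.03)·(-105)] / 10125 = -0.0006025
∂h/∂y = [(-15)·(+0.03) − 70·(+0.05)] / 10125 = -0.0003901
|∇h| = √(-0.0006025² + -0.0003901²) = 0.0007178
Seepage velocity v = K·i/n = 340.0 × 0.0007178 / 0.29 = 0.8416 m/day.

0.84 m/day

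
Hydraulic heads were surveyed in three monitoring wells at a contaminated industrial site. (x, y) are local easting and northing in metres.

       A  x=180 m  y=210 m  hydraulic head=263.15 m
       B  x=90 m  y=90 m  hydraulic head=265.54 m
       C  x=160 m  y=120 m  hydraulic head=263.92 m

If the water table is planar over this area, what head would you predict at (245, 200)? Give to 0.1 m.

261.8 m

Taking A as reference: B−A = (-90, -120, +2.39); C−A = (-20, -90, +0.77).
Solve a·Δx + b·Δy = Δh: det = (-90)·(-90) − (-20)·(-120) = 5700.
∂h/∂x = [(+2.39)·(-90) − (+0.77)·(-120)] / 5700 = -0.02153
∂h/∂y = [(-90)·(+0.77) − (-20)·(+2.39)] / 5700 = -0.003772
h(245, 200) = 263.15 + (-0.02153)·(65) + (-0.003772)·(-10) = 263.15 -1.399 +0.038 = 261.789 m.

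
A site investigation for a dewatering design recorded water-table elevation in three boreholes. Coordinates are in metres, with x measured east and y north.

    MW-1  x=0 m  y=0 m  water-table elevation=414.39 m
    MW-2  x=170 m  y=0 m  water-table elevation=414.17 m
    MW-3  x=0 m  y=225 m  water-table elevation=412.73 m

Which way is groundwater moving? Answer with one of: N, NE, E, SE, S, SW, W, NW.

N

∂h/∂x = (414.17 − 414.39) / (170 − 0) = -0.001294
∂h/∂y = (412.73 − 414.39) / (225 − 0) = -0.007378
Flow = −∇h = (+0.001294 east, +0.007378 north), which points north.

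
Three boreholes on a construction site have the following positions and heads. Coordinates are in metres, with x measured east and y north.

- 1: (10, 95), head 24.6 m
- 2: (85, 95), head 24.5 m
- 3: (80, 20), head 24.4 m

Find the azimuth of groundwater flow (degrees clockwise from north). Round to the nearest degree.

137°

With h = a·x + b·y + c and 1 as origin, the differences give:
  75·a + 0·b = -0.1
  70·a + (-75)·b = -0.2
Eliminate b (×(-75) and ×0, subtract): -5625·a = 7.50 → a = ∂h/∂x = -0.001333
Back-substitute: b = ∂h/∂y = +0.001422.
Flow direction (−∇h) has components (+0.001333 E, -0.001422 N).
Azimuth = atan2(E, N) = atan2(+0.001333, -0.001422) = 136.8° ≈ 137°.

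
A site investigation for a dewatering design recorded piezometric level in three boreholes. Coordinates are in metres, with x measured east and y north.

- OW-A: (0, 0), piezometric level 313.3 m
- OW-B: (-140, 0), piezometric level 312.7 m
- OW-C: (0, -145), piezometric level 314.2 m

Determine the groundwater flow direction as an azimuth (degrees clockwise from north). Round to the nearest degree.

325°

∂h/∂x = (312.7 − 313.3) / (-140 − 0) = +0.004286
∂h/∂y = (314.2 − 313.3) / (-145 − 0) = -0.006207
Flow direction (−∇h) has components (-0.004286 E, +0.006207 N).
Azimuth = atan2(E, N) = atan2(-0.004286, +0.006207) = 325.4° ≈ 325°.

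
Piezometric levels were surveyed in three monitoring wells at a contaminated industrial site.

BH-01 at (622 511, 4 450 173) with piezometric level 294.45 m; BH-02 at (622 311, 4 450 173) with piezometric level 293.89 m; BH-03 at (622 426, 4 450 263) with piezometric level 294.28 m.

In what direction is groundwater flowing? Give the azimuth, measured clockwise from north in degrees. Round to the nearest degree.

255°

Differences from BH-01: to BH-02 (Δx, Δy, Δh) = (-200, 0, -0.56); to BH-03 = (-85, 90, -0.17).
Solve a·Δx + b·Δy = Δh: det = (-200)·90 − (-85)·0 = -18000.
∂h/∂x = [(-0.56)·90 − (-0.17)·0] / -18000 = +0.002800
∂h/∂y = [(-200)·(-0.17) − (-85)·(-0.56)] / -18000 = +0.0007556
Flow direction (−∇h) has components (-0.002800 E, -0.0007556 N).
Azimuth = atan2(E, N) = atan2(-0.002800, -0.0007556) = 254.9° ≈ 255°.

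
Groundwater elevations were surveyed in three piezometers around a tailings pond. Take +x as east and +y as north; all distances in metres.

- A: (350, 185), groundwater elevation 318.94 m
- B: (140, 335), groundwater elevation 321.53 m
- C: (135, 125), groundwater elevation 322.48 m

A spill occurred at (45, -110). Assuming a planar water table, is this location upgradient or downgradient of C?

Three-point gradient (reference A): Δ to B = (-210, 150, +2.59), Δ to C = (-215, -60, +3.54).
∂h/∂x = -0.01530, ∂h/∂y = -0.004159 (det = 44850).
Head at (45, -110) = 318.94 + (-0.01530)·(-305) + (-0.004159)·(-295) = 324.83 m.
That is higher than the 322.48 m at C, so the point is upgradient.

upgradient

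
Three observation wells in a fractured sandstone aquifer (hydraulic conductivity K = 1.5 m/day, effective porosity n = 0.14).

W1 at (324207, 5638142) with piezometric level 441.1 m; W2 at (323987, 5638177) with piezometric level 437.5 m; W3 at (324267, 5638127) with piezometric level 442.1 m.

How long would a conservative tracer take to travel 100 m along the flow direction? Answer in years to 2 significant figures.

With h = a·x + b·y + c and W1 as origin, the differences give:
  (-220)·a + 35·b = -3.6
  60·a + (-15)·b = +1.0
Eliminate b (×(-15) and ×35, subtract): 1200·a = 19.00 → a = ∂h/∂x = +0.01583
Back-substitute: b = ∂h/∂y = -0.003333.
|∇h| = √(0.01583² + -0.003333²) = 0.01618
Seepage velocity v = K·i/n = 1.5 × 0.01618 / 0.14 = 0.1734 m/day.
t = 100 / 0.1734 = 576.7 days = 1.58 years.

1.6 years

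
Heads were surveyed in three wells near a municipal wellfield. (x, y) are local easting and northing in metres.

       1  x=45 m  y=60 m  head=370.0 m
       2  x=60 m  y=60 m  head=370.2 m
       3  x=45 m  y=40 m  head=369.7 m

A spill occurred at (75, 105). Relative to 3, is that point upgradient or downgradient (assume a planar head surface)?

With h = a·x + b·y + c and 1 as origin, the differences give:
  15·a + 0·b = +0.2
  0·a + (-20)·b = -0.3
Eliminate b (×(-20) and ×0, subtract): -300·a = -4.00 → a = ∂h/∂x = +0.01333
Back-substitute: b = ∂h/∂y = +0.01500.
Head at (75, 105) = 370.0 + (+0.01333)·(30) + (+0.01500)·(45) = 371.07 m.
That is higher than the 369.7 m at 3, so the point is upgradient.

upgradient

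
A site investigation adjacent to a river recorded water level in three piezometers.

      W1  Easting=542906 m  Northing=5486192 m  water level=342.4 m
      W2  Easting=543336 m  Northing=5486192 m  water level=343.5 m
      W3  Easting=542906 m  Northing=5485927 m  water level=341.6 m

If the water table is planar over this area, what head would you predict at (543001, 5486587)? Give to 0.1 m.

∂h/∂x = (343.5 − 342.4) / (543336 − 542906) = +0.002558
∂h/∂y = (341.6 − 342.4) / (5485927 − 5486192) = +0.003019
h(543001, 5486587) = 342.4 + (+0.002558)·(95) + (+0.003019)·(395) = 342.4 +0.243 +1.192 = 343.835 m.

343.8 m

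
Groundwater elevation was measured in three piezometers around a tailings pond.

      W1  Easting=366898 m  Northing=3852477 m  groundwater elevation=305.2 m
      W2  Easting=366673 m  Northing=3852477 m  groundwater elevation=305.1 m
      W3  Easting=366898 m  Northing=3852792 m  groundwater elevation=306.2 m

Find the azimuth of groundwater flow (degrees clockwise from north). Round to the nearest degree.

188°

∂h/∂x = (305.1 − 305.2) / (366673 − 366898) = +0.0004444
∂h/∂y = (306.2 − 305.2) / (3852792 − 3852477) = +0.003175
Flow direction (−∇h) has components (-0.0004444 E, -0.003175 N).
Azimuth = atan2(E, N) = atan2(-0.0004444, -0.003175) = 188.0° ≈ 188°.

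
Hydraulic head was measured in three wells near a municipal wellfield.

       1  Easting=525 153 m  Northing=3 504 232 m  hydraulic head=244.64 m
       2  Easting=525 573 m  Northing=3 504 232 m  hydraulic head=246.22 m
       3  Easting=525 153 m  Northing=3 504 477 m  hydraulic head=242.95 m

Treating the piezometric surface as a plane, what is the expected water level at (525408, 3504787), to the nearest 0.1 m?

241.8 m

∂h/∂x = (246.22 − 244.64) / (525573 − 525153) = +0.003762
∂h/∂y = (242.95 − 244.64) / (3504477 − 3504232) = -0.006898
h(525408, 3504787) = 244.64 + (+0.003762)·(255) + (-0.006898)·(555) = 244.64 +0.959 -3.828 = 241.771 m.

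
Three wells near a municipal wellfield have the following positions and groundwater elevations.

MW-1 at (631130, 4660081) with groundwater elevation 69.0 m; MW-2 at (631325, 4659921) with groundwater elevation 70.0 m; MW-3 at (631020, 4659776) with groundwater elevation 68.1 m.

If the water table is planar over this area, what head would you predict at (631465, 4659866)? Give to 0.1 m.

Three-point gradient (reference MW-1): Δ to MW-2 = (195, -160, +1.0), Δ to MW-3 = (-110, -305, -0.9).
∂h/∂x = +0.005825, ∂h/∂y = +0.0008498 (det = -77075).
h(631465, 4659866) = 69.0 + (+0.005825)·(335) + (+0.0008498)·(-215) = 69.0 +1.952 -0.183 = 70.769 m.

70.8 m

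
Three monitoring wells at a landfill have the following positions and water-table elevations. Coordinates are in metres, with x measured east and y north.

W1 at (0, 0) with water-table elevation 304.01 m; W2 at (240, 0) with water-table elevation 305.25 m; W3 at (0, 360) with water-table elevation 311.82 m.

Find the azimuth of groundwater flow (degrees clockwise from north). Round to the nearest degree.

193°

∂h/∂x = (305.25 − 304.01) / (240 − 0) = +0.005167
∂h/∂y = (311.82 − 304.01) / (360 − 0) = +0.02169
Flow direction (−∇h) has components (-0.005167 E, -0.02169 N).
Azimuth = atan2(E, N) = atan2(-0.005167, -0.02169) = 193.4° ≈ 193°.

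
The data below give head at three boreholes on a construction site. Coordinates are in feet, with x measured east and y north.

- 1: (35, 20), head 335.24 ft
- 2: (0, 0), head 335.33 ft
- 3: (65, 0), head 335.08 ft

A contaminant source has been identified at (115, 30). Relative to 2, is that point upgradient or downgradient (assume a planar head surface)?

Taking 1 as reference: 2−1 = (-35, -20, +0.09); 3−1 = (30, -20, -0.16).
Determinant of the coordinate differences = (-35)·(-20) − 30·(-20) = 1300.
∂h/∂x = [(+0.09)·(-20) − (-0.16)·(-20)] / 1300 = -0.003846
∂h/∂y = [(-35)·(-0.16) − 30·(+0.09)] / 1300 = +0.002231
Head at (115, 30) = 335.24 + (-0.003846)·(80) + (+0.002231)·(10) = 334.95 ft.
That is lower than the 335.33 ft at 2, so the point is downgradient.

downgradient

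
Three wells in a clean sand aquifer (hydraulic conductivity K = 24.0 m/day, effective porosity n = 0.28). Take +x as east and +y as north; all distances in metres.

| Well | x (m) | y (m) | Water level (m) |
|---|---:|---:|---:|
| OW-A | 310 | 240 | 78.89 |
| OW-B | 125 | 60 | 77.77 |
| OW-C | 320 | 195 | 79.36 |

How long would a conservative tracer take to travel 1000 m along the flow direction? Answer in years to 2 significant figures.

Three-point gradient (reference OW-A): Δ to OW-B = (-185, -180, -1.12), Δ to OW-C = (10, -45, +0.47).
∂h/∂x = +0.01333, ∂h/∂y = -0.007481 (det = 10125).
|∇h| = √(0.01333² + -0.007481²) = 0.01529
Seepage velocity v = K·i/n = 24.0 × 0.01529 / 0.28 = 1.311 m/day.
t = 1000 / 1.311 = 762.8 days = 2.09 years.

2.1 years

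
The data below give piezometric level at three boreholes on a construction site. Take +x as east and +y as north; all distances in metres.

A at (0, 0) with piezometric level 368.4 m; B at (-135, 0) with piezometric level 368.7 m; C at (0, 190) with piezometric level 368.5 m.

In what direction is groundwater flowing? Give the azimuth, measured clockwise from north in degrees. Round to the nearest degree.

103°

∂h/∂x = (368.7 − 368.4) / (-135 − 0) = -0.002222
∂h/∂y = (368.5 − 368.4) / (190 − 0) = +0.0005263
Flow direction (−∇h) has components (+0.002222 E, -0.0005263 N).
Azimuth = atan2(E, N) = atan2(+0.002222, -0.0005263) = 103.3° ≈ 103°.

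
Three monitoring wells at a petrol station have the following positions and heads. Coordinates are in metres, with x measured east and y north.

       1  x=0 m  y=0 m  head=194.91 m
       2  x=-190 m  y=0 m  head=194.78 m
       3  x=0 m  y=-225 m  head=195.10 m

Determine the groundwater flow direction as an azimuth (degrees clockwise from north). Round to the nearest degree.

321°

∂h/∂x = (194.78 − 194.91) / (-190 − 0) = +0.0006842
∂h/∂y = (195.10 − 194.91) / (-225 − 0) = -0.0008444
Flow direction (−∇h) has components (-0.0006842 E, +0.0008444 N).
Azimuth = atan2(E, N) = atan2(-0.0006842, +0.0008444) = 321.0° ≈ 321°.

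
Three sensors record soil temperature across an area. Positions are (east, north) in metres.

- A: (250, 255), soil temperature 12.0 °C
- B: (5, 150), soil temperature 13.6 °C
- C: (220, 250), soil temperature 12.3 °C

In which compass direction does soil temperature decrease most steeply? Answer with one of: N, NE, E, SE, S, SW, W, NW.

Three-point gradient (reference A): Δ to B = (-245, -105, +1.6), Δ to C = (-30, -5, +0.3).
∂T/∂x = -0.01221, ∂T/∂y = +0.01325 (det = -1925).
Steepest decrease is along −∇f = (+0.01221 E, -0.01325 N) → southeast.

SE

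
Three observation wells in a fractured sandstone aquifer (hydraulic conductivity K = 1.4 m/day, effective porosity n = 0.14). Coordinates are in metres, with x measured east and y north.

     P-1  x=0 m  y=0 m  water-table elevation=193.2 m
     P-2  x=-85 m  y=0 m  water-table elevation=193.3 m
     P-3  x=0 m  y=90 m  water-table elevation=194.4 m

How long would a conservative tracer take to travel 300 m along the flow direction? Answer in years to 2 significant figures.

6.1 years

∂h/∂x = (193.3 − 193.2) / (-85 − 0) = -0.001176
∂h/∂y = (194.4 − 193.2) / (90 − 0) = +0.01333
|∇h| = √(-0.001176² + 0.01333²) = 0.01338
Seepage velocity v = K·i/n = 1.4 × 0.01338 / 0.14 = 0.1338 m/day.
t = 300 / 0.1338 = 2242 days = 6.14 years.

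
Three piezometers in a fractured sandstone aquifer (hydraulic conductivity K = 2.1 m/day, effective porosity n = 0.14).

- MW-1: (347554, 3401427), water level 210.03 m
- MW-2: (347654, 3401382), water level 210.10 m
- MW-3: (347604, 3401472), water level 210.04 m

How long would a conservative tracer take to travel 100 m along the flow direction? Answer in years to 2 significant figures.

Taking MW-1 as reference: MW-2−MW-1 = (100, -45, +0.07); MW-3−MW-1 = (50, 45, +0.01).
Determinant of the coordinate differences = 100·45 − 50·(-45) = 6750.
∂h/∂x = [(+0.07)·45 − (+0.01)·(-45)] / 6750 = +0.0005333
∂h/∂y = [100·(+0.01) − 50·(+0.07)] / 6750 = -0.0003704
|∇h| = √(0.0005333² + -0.0003704²) = 0.0006493
Seepage velocity v = K·i/n = 2.1 × 0.0006493 / 0.14 = 0.009739 m/day.
t = 100 / 0.009739 = 1.027e+04 days = 28.1 years.

28 years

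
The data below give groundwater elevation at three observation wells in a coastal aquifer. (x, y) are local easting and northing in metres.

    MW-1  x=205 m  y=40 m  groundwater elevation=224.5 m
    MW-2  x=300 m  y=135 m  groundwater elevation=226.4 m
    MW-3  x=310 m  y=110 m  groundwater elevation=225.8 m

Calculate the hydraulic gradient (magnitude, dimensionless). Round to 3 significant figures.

0.0230

Three-point gradient (reference MW-1): Δ to MW-2 = (95, 95, +1.9), Δ to MW-3 = (105, 70, +1.3).
∂h/∂x = -0.002857, ∂h/∂y = +0.02286 (det = -3325).
|∇h| = √(-0.002857² + 0.02286²) = 0.02304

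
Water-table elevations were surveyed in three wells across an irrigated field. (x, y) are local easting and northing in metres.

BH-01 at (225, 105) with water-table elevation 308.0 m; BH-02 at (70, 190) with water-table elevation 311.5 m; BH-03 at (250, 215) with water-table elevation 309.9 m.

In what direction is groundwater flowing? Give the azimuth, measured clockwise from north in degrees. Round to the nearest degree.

Three-point gradient (reference BH-01): Δ to BH-02 = (-155, 85, +3.5), Δ to BH-03 = (25, 110, +1.9).
∂h/∂x = -0.01166, ∂h/∂y = +0.01992 (det = -19175).
Flow direction (−∇h) has components (+0.01166 E, -0.01992 N).
Azimuth = atan2(E, N) = atan2(+0.01166, -0.01992) = 149.7° ≈ 150°.

150°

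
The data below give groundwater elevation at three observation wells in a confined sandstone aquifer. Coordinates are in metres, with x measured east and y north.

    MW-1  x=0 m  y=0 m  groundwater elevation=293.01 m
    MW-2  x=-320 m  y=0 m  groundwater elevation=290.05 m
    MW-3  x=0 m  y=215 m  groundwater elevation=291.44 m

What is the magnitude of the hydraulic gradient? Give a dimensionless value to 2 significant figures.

0.012

∂h/∂x = (290.05 − 293.01) / (-320 − 0) = +0.009250
∂h/∂y = (291.44 − 293.01) / (215 − 0) = -0.007302
|∇h| = √(0.009250² + -0.007302²) = 0.01178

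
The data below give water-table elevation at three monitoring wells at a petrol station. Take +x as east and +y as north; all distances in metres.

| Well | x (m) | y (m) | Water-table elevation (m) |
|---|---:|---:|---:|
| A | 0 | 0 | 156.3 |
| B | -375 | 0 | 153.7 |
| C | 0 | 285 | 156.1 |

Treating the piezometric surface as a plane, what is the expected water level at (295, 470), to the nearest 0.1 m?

158.0 m

∂h/∂x = (153.7 − 156.3) / (-375 − 0) = +0.006933
∂h/∂y = (156.1 − 156.3) / (285 − 0) = -0.0007018
h(295, 470) = 156.3 + (+0.006933)·(295) + (-0.0007018)·(470) = 156.3 +2.045 -0.330 = 158.016 m.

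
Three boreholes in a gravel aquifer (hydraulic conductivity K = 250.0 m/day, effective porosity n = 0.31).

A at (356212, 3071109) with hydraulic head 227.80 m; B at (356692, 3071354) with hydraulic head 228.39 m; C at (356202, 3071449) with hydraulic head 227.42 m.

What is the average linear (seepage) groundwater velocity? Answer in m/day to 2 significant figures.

With h = a·x + b·y + c and A as origin, the differences give:
  480·a + 245·b = +0.59
  (-10)·a + 340·b = -0.38
Eliminate b (×340 and ×245, subtract): 165650·a = 293.700 → a = ∂h/∂x = +0.001773
Back-substitute: b = ∂h/∂y = -0.001065.
|∇h| = √(0.001773² + -0.001065²) = 0.002068
Seepage velocity v = K·i/n = 250.0 × 0.002068 / 0.31 = 1.668 m/day.

1.7 m/day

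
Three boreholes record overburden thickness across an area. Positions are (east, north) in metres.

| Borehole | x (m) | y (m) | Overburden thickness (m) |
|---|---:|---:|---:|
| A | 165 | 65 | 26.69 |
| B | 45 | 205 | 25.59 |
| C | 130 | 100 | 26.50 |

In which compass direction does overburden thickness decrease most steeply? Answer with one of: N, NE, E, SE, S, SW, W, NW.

Three-point gradient (reference A): Δ to B = (-120, 140, -1.10), Δ to C = (-35, 35, -0.19).
∂d/∂x = -0.01700, ∂d/∂y = -0.02243 (det = 700).
Steepest decrease is along −∇f = (+0.01700 E, +0.02243 N) → northeast.

NE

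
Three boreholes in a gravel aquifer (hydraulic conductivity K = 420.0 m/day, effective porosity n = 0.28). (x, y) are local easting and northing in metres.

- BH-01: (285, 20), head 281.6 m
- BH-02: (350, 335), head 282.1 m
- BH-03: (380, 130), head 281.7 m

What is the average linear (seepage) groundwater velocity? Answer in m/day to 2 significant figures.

3.1 m/day

With h = a·x + b·y + c and BH-01 as origin, the differences give:
  65·a + 315·b = +0.5
  95·a + 110·b = +0.1
Eliminate b (×110 and ×315, subtract): -22775·a = 23.50 → a = ∂h/∂x = -0.001032
Back-substitute: b = ∂h/∂y = +0.001800.
|∇h| = √(-0.001032² + 0.001800²) = 0.002075
Seepage velocity v = K·i/n = 420.0 × 0.002075 / 0.28 = 3.112 m/day.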